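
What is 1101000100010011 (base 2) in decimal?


1101000100010011 in decimal = 53523

53523


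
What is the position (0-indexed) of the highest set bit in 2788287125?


0b10100110001100011110001010010101. Highest set bit at position 31

31


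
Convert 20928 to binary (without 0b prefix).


20928 = 101000111000000 in binary

101000111000000


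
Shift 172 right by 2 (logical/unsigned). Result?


0b10101100 >> 2 = 0b101011 = 43

43


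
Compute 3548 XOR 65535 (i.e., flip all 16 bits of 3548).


3548 ^ 65535 = 61987

61987


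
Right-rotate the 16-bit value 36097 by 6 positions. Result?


Rotate 0b1000110100000001 right by 6 (16-bit) = 0b11000110100 = 1588

1588


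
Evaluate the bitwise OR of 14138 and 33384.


0b11011100111010 | 0b1000001001101000 = 0b1011011101111010 = 46970

46970


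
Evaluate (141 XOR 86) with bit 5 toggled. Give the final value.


Step 1: 141 ^ 86 = 219
Step 2: 219 ^ (1 << 5) = 219 ^ 32 = 251

251


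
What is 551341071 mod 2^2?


551341071 & 3 = 3

3


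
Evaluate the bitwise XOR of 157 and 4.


0b10011101 ^ 0b100 = 0b10011001 = 153

153


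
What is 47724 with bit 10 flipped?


47724 ^ (1 << 10) = 47724 ^ 1024 = 48748

48748


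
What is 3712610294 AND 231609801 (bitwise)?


0b11011101010010011110111111110110 & 0b1101110011100001010111001001 = 0b1101010010000000010111000000 = 222823872

222823872


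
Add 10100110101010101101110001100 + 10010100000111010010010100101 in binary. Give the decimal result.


10100110101010101101110001100 + 10010100000111010010010100101 = 100111010110010000000000110001 = 660144177

660144177


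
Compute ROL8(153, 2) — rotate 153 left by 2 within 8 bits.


Rotate 0b10011001 left by 2 (8-bit) = 0b1100110 = 102

102


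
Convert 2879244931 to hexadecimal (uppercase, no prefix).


2879244931 = AB9DCA83 hex

AB9DCA83


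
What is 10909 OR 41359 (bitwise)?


0b10101010011101 | 0b1010000110001111 = 0b1010101110011111 = 43935

43935


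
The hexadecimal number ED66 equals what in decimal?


ED66 hex = 60774 decimal

60774


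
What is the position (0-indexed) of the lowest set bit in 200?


0b11001000. Lowest set bit at position 3

3


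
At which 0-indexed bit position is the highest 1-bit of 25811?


0b110010011010011. Highest set bit at position 14

14


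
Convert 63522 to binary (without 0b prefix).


63522 = 1111100000100010 in binary

1111100000100010


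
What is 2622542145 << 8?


0b10011100010100001101000101000001 << 8 = 0b1001110001010000110100010100000100000000 = 671370789120

671370789120


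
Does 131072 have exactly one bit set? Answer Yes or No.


0b100000000000000000. Only one bit set => Yes

Yes


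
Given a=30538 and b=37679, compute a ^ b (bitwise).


30538 ^ 37679 = 58469

58469


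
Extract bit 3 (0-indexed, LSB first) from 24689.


0b110000001110001, position 3 = 0

0


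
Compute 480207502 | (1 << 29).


480207502 | (1 << 29) = 480207502 | 536870912 = 1017078414

1017078414


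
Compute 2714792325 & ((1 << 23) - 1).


2714792325 & 8388607 = 5271941

5271941


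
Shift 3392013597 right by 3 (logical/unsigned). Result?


0b11001010001011100000010100011101 >> 3 = 0b11001010001011100000010100011 = 424001699

424001699


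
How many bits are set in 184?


0b10111000 has 4 set bits

4


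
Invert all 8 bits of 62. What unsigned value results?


62 ^ 255 = 193

193


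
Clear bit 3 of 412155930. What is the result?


412155930 & ~(1 << 3) = 412155922

412155922


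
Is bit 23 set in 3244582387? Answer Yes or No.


0b11000001011001000110010111110011, bit 23 = 0. No

No


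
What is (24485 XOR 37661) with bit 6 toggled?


Step 1: 24485 ^ 37661 = 52408
Step 2: 52408 ^ (1 << 6) = 52408 ^ 64 = 52472

52472


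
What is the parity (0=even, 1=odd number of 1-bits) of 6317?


0b1100010101101 has 7 ones => parity 1

1


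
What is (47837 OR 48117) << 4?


Step 1: 47837 | 48117 = 48125
Step 2: 48125 << 4 = 770000

770000


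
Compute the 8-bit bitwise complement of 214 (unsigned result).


~0b11010110 = 0b101001 = 41 (8-bit unsigned)

41


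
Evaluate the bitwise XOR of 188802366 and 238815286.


0b1011010000001110010100111110 ^ 0b1110001111000000100000110110 = 0b101011111001110110100001000 = 92073224

92073224


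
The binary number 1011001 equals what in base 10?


1011001 in decimal = 89

89


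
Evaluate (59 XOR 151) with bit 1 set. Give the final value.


Step 1: 59 ^ 151 = 172
Step 2: 172 | (1 << 1) = 172 | 2 = 174

174


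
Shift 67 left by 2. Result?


0b1000011 << 2 = 0b100001100 = 268

268


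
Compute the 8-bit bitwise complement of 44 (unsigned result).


~0b101100 = 0b11010011 = 211 (8-bit unsigned)

211


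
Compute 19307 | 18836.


0b100101101101011 | 0b100100110010100 = 0b100101111111111 = 19455

19455


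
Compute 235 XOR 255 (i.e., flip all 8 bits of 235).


235 ^ 255 = 20

20


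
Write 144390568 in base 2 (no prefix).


144390568 = 1000100110110011100110101000 in binary

1000100110110011100110101000


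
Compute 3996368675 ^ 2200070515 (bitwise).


0b11101110001100111011111100100011 ^ 0b10000011001000100110100101110011 = 0b1101101000100011101011001010000 = 1829885520

1829885520


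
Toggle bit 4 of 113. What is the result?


113 ^ (1 << 4) = 113 ^ 16 = 97

97


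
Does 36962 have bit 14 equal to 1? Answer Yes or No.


0b1001000001100010, bit 14 = 0. No

No


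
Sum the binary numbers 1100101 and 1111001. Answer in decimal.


1100101 + 1111001 = 11011110 = 222

222


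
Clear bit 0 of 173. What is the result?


173 & ~(1 << 0) = 172

172


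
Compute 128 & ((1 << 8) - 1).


128 & 255 = 128

128


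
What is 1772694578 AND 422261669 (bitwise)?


0b1101001101010010010110000110010 & 0b11001001010110011001110100101 = 0b1001001010010010000000100000 = 153690144

153690144


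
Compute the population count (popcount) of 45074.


0b1011000000010010 has 5 set bits

5


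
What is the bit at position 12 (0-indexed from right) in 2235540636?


0b10000101001111111010010010011100, position 12 = 0

0


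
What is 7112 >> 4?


0b1101111001000 >> 4 = 0b110111100 = 444

444


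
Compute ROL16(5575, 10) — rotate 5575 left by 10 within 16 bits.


Rotate 0b1010111000111 left by 10 (16-bit) = 0b1110001010111 = 7255

7255


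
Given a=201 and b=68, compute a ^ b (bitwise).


201 ^ 68 = 141

141


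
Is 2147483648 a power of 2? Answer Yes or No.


0b10000000000000000000000000000000. Only one bit set => Yes

Yes


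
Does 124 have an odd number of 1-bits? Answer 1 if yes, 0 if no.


0b1111100 has 5 ones => parity 1

1


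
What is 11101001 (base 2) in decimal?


11101001 in decimal = 233

233


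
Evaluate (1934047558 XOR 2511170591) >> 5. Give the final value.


Step 1: 1934047558 ^ 2511170591 = 3874116953
Step 2: 3874116953 >> 5 = 121066154

121066154


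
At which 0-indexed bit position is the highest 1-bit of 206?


0b11001110. Highest set bit at position 7

7


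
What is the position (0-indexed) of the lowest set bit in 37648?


0b1001001100010000. Lowest set bit at position 4

4


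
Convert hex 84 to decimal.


84 hex = 132 decimal

132


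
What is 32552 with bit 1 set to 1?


32552 | (1 << 1) = 32552 | 2 = 32554

32554


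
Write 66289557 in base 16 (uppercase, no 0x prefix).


66289557 = 3F37F95 hex

3F37F95


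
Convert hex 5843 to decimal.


5843 hex = 22595 decimal

22595


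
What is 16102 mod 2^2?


16102 & 3 = 2

2


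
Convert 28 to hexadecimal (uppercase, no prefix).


28 = 1C hex

1C


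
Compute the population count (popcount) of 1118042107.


0b1000010101000111111011111111011 has 20 set bits

20


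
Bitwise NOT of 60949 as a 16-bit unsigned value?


~0b1110111000010101 = 0b1000111101010 = 4586 (16-bit unsigned)

4586


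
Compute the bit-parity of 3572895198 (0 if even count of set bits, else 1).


0b11010100111101100000110111011110 has 19 ones => parity 1

1


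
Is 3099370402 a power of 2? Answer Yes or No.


0b10111000101111001010001110100010. Multiple bits set => No

No


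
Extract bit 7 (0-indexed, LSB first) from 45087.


0b1011000000011111, position 7 = 0

0


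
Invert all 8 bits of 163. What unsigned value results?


163 ^ 255 = 92

92


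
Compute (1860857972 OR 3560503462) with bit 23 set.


Step 1: 1860857972 | 3560503462 = 4277860598
Step 2: 4277860598 | (1 << 23) = 4277860598 | 8388608 = 4277860598

4277860598


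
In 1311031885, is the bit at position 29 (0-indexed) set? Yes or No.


0b1001110001001001100001001001101, bit 29 = 0. No

No


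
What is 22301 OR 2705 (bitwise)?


0b101011100011101 | 0b101010010001 = 0b101111110011101 = 24477

24477


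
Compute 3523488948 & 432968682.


0b11010010000001000010110010110100 & 0b11001110011101001001111101010 = 0b10000000001000000000010100000 = 268697760

268697760


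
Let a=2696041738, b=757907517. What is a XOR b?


2696041738 ^ 757907517 = 2375980343

2375980343


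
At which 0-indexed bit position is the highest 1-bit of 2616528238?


0b10011011111101010000110101101110. Highest set bit at position 31

31


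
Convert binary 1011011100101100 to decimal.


1011011100101100 in decimal = 46892

46892


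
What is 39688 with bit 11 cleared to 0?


39688 & ~(1 << 11) = 37640

37640


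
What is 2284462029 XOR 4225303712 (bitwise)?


0b10001000001010100001111111001101 ^ 0b11111011110110010000010010100000 = 0b1110011111100110001101101101101 = 1945312109

1945312109


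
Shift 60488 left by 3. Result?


0b1110110001001000 << 3 = 0b1110110001001000000 = 483904

483904


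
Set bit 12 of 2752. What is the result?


2752 | (1 << 12) = 2752 | 4096 = 6848

6848


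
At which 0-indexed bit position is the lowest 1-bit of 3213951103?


0b10111111100100010000000001111111. Lowest set bit at position 0

0


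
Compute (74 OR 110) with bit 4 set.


Step 1: 74 | 110 = 110
Step 2: 110 | (1 << 4) = 110 | 16 = 126

126


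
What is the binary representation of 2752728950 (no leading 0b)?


2752728950 = 10100100000100110100111101110110 in binary

10100100000100110100111101110110


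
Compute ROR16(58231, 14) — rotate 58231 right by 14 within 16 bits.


Rotate 0b1110001101110111 right by 14 (16-bit) = 0b1000110111011111 = 36319

36319


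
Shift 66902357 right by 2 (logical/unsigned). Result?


0b11111111001101100101010101 >> 2 = 0b111111110011011001010101 = 16725589

16725589


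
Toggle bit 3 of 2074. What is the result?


2074 ^ (1 << 3) = 2074 ^ 8 = 2066

2066


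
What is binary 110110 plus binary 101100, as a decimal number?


110110 + 101100 = 1100010 = 98

98


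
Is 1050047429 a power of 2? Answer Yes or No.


0b111110100101100111001111000101. Multiple bits set => No

No


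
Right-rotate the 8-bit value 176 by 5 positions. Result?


Rotate 0b10110000 right by 5 (8-bit) = 0b10000101 = 133

133


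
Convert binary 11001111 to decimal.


11001111 in decimal = 207

207


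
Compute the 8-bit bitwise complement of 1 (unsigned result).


~0b1 = 0b11111110 = 254 (8-bit unsigned)

254


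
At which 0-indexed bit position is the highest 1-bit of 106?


0b1101010. Highest set bit at position 6

6


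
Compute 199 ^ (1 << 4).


199 ^ (1 << 4) = 199 ^ 16 = 215

215


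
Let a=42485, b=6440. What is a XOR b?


42485 ^ 6440 = 48349

48349


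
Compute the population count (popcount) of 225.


0b11100001 has 4 set bits

4


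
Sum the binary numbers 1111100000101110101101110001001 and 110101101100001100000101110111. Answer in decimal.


1111100000101110101101110001001 + 110101101100001100000101110111 = 10110001110010000001110100000000 = 2982681856

2982681856


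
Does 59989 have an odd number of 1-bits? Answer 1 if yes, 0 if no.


0b1110101001010101 has 9 ones => parity 1

1


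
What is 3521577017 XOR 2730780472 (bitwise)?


0b11010001111001110000000000111001 ^ 0b10100010110001000110011100111000 = 0b1110011001000110110011100000001 = 1931699969

1931699969


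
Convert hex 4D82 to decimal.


4D82 hex = 19842 decimal

19842


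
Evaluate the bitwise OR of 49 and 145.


0b110001 | 0b10010001 = 0b10110001 = 177

177


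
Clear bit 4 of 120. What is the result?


120 & ~(1 << 4) = 104

104


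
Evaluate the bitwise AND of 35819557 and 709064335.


0b10001000101001000000100101 & 0b101010010000110111011010001111 = 0b10000000100001000000000101 = 33689605

33689605


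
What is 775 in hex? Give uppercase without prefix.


775 = 307 hex

307


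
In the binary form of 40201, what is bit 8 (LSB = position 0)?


0b1001110100001001, position 8 = 1

1


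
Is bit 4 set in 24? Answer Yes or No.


0b11000, bit 4 = 1. Yes

Yes


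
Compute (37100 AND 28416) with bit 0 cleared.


Step 1: 37100 & 28416 = 0
Step 2: 0 & ~(1 << 0) = 0

0


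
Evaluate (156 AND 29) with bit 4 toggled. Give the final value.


Step 1: 156 & 29 = 28
Step 2: 28 ^ (1 << 4) = 28 ^ 16 = 12

12


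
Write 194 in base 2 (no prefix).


194 = 11000010 in binary

11000010


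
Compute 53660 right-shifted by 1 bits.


0b1101000110011100 >> 1 = 0b110100011001110 = 26830

26830


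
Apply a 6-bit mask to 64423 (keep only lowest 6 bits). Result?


64423 & 63 = 39

39


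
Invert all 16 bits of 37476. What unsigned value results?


37476 ^ 65535 = 28059

28059


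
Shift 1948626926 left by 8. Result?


0b1110100001001011010111111101110 << 8 = 0b111010000100101101011111110111000000000 = 498848493056

498848493056


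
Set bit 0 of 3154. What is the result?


3154 | (1 << 0) = 3154 | 1 = 3155

3155


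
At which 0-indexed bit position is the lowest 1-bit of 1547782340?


0b1011100010000010100100011000100. Lowest set bit at position 2

2


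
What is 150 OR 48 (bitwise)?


0b10010110 | 0b110000 = 0b10110110 = 182

182


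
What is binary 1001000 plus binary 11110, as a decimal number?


1001000 + 11110 = 1100110 = 102

102


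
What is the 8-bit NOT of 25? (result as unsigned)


~0b11001 = 0b11100110 = 230 (8-bit unsigned)

230


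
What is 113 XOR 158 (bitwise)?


0b1110001 ^ 0b10011110 = 0b11101111 = 239

239


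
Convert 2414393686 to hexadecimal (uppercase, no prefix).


2414393686 = 8FE8B956 hex

8FE8B956


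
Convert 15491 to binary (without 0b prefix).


15491 = 11110010000011 in binary

11110010000011


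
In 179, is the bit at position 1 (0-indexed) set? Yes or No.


0b10110011, bit 1 = 1. Yes

Yes


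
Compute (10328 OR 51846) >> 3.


Step 1: 10328 | 51846 = 60126
Step 2: 60126 >> 3 = 7515

7515


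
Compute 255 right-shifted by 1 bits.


0b11111111 >> 1 = 0b1111111 = 127

127


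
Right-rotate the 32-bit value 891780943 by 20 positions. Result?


Rotate 0b110101001001110111111101001111 right by 20 (32-bit) = 0b1110111111101001111001101010010 = 2012541778

2012541778


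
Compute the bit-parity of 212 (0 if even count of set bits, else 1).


0b11010100 has 4 ones => parity 0

0


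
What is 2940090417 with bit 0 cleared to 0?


2940090417 & ~(1 << 0) = 2940090416

2940090416


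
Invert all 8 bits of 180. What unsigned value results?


180 ^ 255 = 75

75


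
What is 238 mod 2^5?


238 & 31 = 14

14


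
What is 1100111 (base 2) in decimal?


1100111 in decimal = 103

103


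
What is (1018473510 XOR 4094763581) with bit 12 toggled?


Step 1: 1018473510 ^ 4094763581 = 3366293019
Step 2: 3366293019 ^ (1 << 12) = 3366293019 ^ 4096 = 3366297115

3366297115


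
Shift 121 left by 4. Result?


0b1111001 << 4 = 0b11110010000 = 1936

1936


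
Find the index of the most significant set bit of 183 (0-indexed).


0b10110111. Highest set bit at position 7

7


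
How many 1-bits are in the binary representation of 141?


0b10001101 has 4 set bits

4


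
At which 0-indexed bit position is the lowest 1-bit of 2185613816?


0b10000010010001011101000111111000. Lowest set bit at position 3

3


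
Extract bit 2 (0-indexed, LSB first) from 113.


0b1110001, position 2 = 0

0


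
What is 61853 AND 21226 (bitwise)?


0b1111000110011101 & 0b101001011101010 = 0b101000010001000 = 20616

20616


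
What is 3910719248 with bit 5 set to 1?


3910719248 | (1 << 5) = 3910719248 | 32 = 3910719280

3910719280


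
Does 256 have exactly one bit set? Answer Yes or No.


0b100000000. Only one bit set => Yes

Yes


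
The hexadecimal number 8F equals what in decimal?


8F hex = 143 decimal

143


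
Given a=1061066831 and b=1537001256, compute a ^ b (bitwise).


1061066831 ^ 1537001256 = 1688362855

1688362855


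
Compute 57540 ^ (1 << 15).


57540 ^ (1 << 15) = 57540 ^ 32768 = 24772

24772


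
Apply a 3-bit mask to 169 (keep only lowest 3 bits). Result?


169 & 7 = 1

1


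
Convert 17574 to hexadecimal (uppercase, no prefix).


17574 = 44A6 hex

44A6


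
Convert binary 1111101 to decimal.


1111101 in decimal = 125

125


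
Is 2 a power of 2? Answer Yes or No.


0b10. Only one bit set => Yes

Yes


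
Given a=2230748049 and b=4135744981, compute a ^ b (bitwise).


2230748049 ^ 4135744981 = 1920267844

1920267844


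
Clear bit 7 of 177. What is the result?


177 & ~(1 << 7) = 49

49


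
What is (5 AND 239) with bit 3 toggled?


Step 1: 5 & 239 = 5
Step 2: 5 ^ (1 << 3) = 5 ^ 8 = 13

13


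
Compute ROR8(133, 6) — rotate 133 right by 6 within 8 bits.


Rotate 0b10000101 right by 6 (8-bit) = 0b10110 = 22

22


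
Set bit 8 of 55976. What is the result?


55976 | (1 << 8) = 55976 | 256 = 56232

56232


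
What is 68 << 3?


0b1000100 << 3 = 0b1000100000 = 544

544


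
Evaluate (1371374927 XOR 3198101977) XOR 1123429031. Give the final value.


Step 1: 1371374927 ^ 3198101977 = 4012027030
Step 2: 4012027030 ^ 1123429031 = 2916386353

2916386353


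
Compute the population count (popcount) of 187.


0b10111011 has 6 set bits

6


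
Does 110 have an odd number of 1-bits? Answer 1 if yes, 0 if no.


0b1101110 has 5 ones => parity 1

1


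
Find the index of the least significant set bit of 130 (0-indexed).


0b10000010. Lowest set bit at position 1

1


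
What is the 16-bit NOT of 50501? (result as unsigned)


~0b1100010101000101 = 0b11101010111010 = 15034 (16-bit unsigned)

15034


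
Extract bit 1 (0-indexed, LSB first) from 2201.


0b100010011001, position 1 = 0

0


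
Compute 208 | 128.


0b11010000 | 0b10000000 = 0b11010000 = 208

208


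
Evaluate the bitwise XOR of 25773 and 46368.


0b110010010101101 ^ 0b1011010100100000 = 0b1101000110001101 = 53645

53645


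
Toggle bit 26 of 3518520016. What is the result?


3518520016 ^ (1 << 26) = 3518520016 ^ 67108864 = 3585628880

3585628880


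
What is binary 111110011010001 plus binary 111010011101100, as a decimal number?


111110011010001 + 111010011101100 = 1111000110111101 = 61885

61885


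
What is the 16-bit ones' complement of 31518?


31518 ^ 65535 = 34017

34017


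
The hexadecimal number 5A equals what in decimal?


5A hex = 90 decimal

90


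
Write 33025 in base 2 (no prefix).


33025 = 1000000100000001 in binary

1000000100000001


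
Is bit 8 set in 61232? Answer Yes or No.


0b1110111100110000, bit 8 = 1. Yes

Yes


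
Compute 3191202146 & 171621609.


0b10111110001101011110000101100010 & 0b1010001110101011110011101001 = 0b1010001100001010000001100000 = 170958944

170958944


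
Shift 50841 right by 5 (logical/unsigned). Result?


0b1100011010011001 >> 5 = 0b11000110100 = 1588

1588


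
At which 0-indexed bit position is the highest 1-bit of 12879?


0b11001001001111. Highest set bit at position 13

13


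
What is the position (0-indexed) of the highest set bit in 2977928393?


0b10110001011111111001010011001001. Highest set bit at position 31

31


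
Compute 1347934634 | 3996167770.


0b1010000010101111101100110101010 | 0b11101110001100001010111001011010 = 0b11111110011101111111111111111010 = 4269277178

4269277178


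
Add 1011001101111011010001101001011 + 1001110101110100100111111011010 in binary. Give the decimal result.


1011001101111011010001101001011 + 1001110101110100100111111011010 = 10101000011101111111001100100101 = 2826433317

2826433317


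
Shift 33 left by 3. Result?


0b100001 << 3 = 0b100001000 = 264

264


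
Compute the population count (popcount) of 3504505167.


0b11010000111000101000000101001111 has 14 set bits

14


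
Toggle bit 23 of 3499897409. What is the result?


3499897409 ^ (1 << 23) = 3499897409 ^ 8388608 = 3491508801

3491508801


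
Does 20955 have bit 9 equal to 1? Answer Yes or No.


0b101000111011011, bit 9 = 0. No

No


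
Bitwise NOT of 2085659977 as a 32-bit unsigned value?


~0b1111100010100001010010101001001 = 0b10000011101011110101101010110110 = 2209307318 (32-bit unsigned)

2209307318


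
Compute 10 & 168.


0b1010 & 0b10101000 = 0b1000 = 8

8


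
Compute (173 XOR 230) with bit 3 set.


Step 1: 173 ^ 230 = 75
Step 2: 75 | (1 << 3) = 75 | 8 = 75

75


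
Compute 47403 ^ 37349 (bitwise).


0b1011100100101011 ^ 0b1001000111100101 = 0b10100011001110 = 10446

10446


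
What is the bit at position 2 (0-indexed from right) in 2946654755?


0b10101111101000100110001000100011, position 2 = 0

0


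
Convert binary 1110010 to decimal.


1110010 in decimal = 114

114


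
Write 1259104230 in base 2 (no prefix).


1259104230 = 1001011000011000110011111100110 in binary

1001011000011000110011111100110


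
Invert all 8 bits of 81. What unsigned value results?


81 ^ 255 = 174

174


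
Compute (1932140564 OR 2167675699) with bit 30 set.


Step 1: 1932140564 | 2167675699 = 4080941879
Step 2: 4080941879 | (1 << 30) = 4080941879 | 1073741824 = 4080941879

4080941879


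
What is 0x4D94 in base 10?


4D94 hex = 19860 decimal

19860


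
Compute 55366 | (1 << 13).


55366 | (1 << 13) = 55366 | 8192 = 63558

63558


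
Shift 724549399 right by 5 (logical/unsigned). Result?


0b101011001011111011111100010111 >> 5 = 0b1010110010111110111111000 = 22642168

22642168


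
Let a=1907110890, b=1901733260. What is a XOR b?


1907110890 ^ 1901733260 = 16127590

16127590


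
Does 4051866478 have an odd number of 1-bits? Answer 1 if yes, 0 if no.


0b11110001100000101001001101101110 has 16 ones => parity 0

0


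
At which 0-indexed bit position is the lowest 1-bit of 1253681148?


0b1001010101110011010011111111100. Lowest set bit at position 2

2


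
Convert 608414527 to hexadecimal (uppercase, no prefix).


608414527 = 2443AB3F hex

2443AB3F


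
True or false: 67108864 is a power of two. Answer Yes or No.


0b100000000000000000000000000. Only one bit set => Yes

Yes


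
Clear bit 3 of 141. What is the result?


141 & ~(1 << 3) = 133

133


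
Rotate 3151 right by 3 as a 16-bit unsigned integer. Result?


Rotate 0b110001001111 right by 3 (16-bit) = 0b1110000110001001 = 57737

57737


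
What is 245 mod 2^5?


245 & 31 = 21

21


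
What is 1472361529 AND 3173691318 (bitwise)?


0b1010111110000100111010000111001 & 0b10111101001010101010111110110110 = 0b10101000000100010010000110000 = 352461872

352461872


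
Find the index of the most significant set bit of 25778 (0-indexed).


0b110010010110010. Highest set bit at position 14

14


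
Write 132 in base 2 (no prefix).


132 = 10000100 in binary

10000100


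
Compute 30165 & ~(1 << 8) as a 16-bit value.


30165 & ~(1 << 8) = 29909

29909


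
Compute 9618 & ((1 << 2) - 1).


9618 & 3 = 2

2


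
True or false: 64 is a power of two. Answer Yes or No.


0b1000000. Only one bit set => Yes

Yes


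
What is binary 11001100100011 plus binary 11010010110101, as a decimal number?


11001100100011 + 11010010110101 = 110011111011000 = 26584

26584


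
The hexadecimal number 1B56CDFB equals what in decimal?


1B56CDFB hex = 458673659 decimal

458673659


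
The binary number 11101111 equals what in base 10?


11101111 in decimal = 239

239


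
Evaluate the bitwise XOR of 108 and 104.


0b1101100 ^ 0b1101000 = 0b100 = 4

4


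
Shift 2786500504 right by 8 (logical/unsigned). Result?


0b10100110000101101001111110011000 >> 8 = 0b101001100001011010011111 = 10884767

10884767


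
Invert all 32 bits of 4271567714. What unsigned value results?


4271567714 ^ 4294967295 = 23399581

23399581


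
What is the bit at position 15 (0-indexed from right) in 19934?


0b100110111011110, position 15 = 0

0


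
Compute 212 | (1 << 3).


212 | (1 << 3) = 212 | 8 = 220

220


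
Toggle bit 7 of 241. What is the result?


241 ^ (1 << 7) = 241 ^ 128 = 113

113


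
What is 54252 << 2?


0b1101001111101100 << 2 = 0b110100111110110000 = 217008

217008


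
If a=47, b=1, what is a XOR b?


47 ^ 1 = 46

46


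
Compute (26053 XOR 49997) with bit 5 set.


Step 1: 26053 ^ 49997 = 42632
Step 2: 42632 | (1 << 5) = 42632 | 32 = 42664

42664


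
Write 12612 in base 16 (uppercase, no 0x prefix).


12612 = 3144 hex

3144


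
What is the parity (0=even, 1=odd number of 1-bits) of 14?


0b1110 has 3 ones => parity 1

1


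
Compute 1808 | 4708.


0b11100010000 | 0b1001001100100 = 0b1011101110100 = 6004

6004


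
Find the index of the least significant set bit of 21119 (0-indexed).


0b101001001111111. Lowest set bit at position 0

0


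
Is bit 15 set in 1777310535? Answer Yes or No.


0b1101001111011111001101101000111, bit 15 = 1. Yes

Yes


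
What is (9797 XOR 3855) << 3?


Step 1: 9797 ^ 3855 = 10570
Step 2: 10570 << 3 = 84560

84560


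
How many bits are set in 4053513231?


0b11110001100110111011010000001111 has 18 set bits

18


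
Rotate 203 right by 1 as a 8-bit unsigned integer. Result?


Rotate 0b11001011 right by 1 (8-bit) = 0b11100101 = 229

229


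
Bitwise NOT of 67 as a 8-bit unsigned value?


~0b1000011 = 0b10111100 = 188 (8-bit unsigned)

188


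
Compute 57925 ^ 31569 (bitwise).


0b1110001001000101 ^ 0b111101101010001 = 0b1001100100010100 = 39188

39188


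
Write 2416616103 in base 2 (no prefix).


2416616103 = 10010000000010101010001010100111 in binary

10010000000010101010001010100111


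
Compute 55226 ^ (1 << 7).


55226 ^ (1 << 7) = 55226 ^ 128 = 55098

55098


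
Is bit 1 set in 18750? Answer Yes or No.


0b100100100111110, bit 1 = 1. Yes

Yes


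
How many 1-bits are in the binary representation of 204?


0b11001100 has 4 set bits

4


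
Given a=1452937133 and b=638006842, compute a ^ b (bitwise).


1452937133 ^ 638006842 = 1889352087

1889352087


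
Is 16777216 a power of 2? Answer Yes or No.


0b1000000000000000000000000. Only one bit set => Yes

Yes


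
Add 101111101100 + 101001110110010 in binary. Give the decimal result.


101111101100 + 101001110110010 = 101111110011110 = 24478

24478


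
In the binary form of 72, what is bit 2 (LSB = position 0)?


0b1001000, position 2 = 0

0


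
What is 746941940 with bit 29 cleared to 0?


746941940 & ~(1 << 29) = 210071028

210071028


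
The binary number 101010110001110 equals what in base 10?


101010110001110 in decimal = 21902

21902


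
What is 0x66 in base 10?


66 hex = 102 decimal

102


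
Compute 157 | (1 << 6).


157 | (1 << 6) = 157 | 64 = 221

221


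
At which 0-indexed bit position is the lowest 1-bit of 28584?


0b110111110101000. Lowest set bit at position 3

3


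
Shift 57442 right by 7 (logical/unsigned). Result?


0b1110000001100010 >> 7 = 0b111000000 = 448

448


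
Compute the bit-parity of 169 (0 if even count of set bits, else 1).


0b10101001 has 4 ones => parity 0

0


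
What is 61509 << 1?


0b1111000001000101 << 1 = 0b11110000010001010 = 123018

123018


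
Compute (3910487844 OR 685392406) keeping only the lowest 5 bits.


Step 1: 3910487844 | 685392406 = 3923726134
Step 2: 3923726134 & 31 = 22

22


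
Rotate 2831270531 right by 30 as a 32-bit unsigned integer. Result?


Rotate 0b10101000110000011100001010000011 right by 30 (32-bit) = 0b10100011000001110000101000001110 = 2735147534

2735147534


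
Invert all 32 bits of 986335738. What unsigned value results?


986335738 ^ 4294967295 = 3308631557

3308631557


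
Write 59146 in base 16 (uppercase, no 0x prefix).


59146 = E70A hex

E70A


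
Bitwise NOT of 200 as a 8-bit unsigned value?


~0b11001000 = 0b110111 = 55 (8-bit unsigned)

55


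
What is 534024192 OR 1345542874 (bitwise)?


0b11111110101001001000000000000 | 0b1010000001100110101101011011010 = 0b1011111111101111101101011011010 = 1610078938

1610078938


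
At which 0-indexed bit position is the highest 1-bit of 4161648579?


0b11111000000011011011011111000011. Highest set bit at position 31

31


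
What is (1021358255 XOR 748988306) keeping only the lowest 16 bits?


Step 1: 1021358255 ^ 748988306 = 272897853
Step 2: 272897853 & 65535 = 5949

5949


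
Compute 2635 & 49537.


0b101001001011 & 0b1100000110000001 = 0b1 = 1

1


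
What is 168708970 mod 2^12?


168708970 & 4095 = 2922

2922


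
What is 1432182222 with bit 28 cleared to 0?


1432182222 & ~(1 << 28) = 1163746766

1163746766


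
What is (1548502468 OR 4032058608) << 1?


Step 1: 1548502468 | 4032058608 = 4233909748
Step 2: 4233909748 << 1 = 8467819496

8467819496


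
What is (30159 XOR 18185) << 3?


Step 1: 30159 ^ 18185 = 12998
Step 2: 12998 << 3 = 103984

103984


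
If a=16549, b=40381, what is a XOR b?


16549 ^ 40381 = 56600

56600


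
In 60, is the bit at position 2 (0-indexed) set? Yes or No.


0b111100, bit 2 = 1. Yes

Yes


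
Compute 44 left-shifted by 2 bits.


0b101100 << 2 = 0b10110000 = 176

176


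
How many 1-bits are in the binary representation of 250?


0b11111010 has 6 set bits

6


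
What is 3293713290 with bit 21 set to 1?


3293713290 | (1 << 21) = 3293713290 | 2097152 = 3295810442

3295810442


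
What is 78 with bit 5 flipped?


78 ^ (1 << 5) = 78 ^ 32 = 110

110


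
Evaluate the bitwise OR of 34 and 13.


0b100010 | 0b1101 = 0b101111 = 47

47


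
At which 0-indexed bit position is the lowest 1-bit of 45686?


0b1011001001110110. Lowest set bit at position 1

1


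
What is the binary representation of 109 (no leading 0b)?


109 = 1101101 in binary

1101101


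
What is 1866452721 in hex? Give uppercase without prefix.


1866452721 = 6F3FCEF1 hex

6F3FCEF1


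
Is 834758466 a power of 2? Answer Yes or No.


0b110001110000010110011101000010. Multiple bits set => No

No


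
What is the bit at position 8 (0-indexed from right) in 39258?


0b1001100101011010, position 8 = 1

1


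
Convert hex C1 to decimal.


C1 hex = 193 decimal

193


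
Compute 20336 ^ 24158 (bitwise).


0b100111101110000 ^ 0b101111001011110 = 0b1000100101110 = 4398

4398


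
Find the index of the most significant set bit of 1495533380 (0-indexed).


0b1011001001001000000011101000100. Highest set bit at position 30

30


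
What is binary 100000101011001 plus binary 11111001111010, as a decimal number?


100000101011001 + 11111001111010 = 111111111010011 = 32723

32723


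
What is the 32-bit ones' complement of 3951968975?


3951968975 ^ 4294967295 = 342998320

342998320


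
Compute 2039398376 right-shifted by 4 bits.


0b1111001100011101011111111101000 >> 4 = 0b111100110001110101111111110 = 127462398

127462398


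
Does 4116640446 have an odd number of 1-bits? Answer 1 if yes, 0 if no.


0b11110101010111101111001010111110 has 22 ones => parity 0

0


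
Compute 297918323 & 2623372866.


0b10001110000011101111101110011 & 0b10011100010111010111111001000010 = 0b10000010000010101111001000010 = 272719426

272719426


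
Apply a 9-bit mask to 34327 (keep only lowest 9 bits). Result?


34327 & 511 = 23

23


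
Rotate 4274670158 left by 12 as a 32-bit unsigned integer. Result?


Rotate 0b11111110110010100100101001001110 left by 12 (32-bit) = 0b10100100101001001110111111101100 = 2762272748

2762272748


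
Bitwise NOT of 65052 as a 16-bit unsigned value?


~0b1111111000011100 = 0b111100011 = 483 (16-bit unsigned)

483


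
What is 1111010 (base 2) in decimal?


1111010 in decimal = 122

122


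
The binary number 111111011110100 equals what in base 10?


111111011110100 in decimal = 32500

32500


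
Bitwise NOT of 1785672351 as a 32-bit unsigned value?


~0b1101010011011110011001010011111 = 0b10010101100100001100110101100000 = 2509294944 (32-bit unsigned)

2509294944


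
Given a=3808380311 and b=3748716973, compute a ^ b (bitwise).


3808380311 ^ 3748716973 = 1032823866

1032823866


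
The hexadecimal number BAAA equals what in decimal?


BAAA hex = 47786 decimal

47786


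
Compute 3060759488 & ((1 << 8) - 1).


3060759488 & 255 = 192

192


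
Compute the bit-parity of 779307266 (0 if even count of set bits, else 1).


0b101110011100110100100100000010 has 13 ones => parity 1

1


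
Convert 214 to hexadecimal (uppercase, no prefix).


214 = D6 hex

D6


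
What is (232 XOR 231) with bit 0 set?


Step 1: 232 ^ 231 = 15
Step 2: 15 | (1 << 0) = 15 | 1 = 15

15


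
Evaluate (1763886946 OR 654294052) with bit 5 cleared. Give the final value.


Step 1: 1763886946 | 654294052 = 1879048038
Step 2: 1879048038 & ~(1 << 5) = 1879048006

1879048006


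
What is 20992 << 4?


0b101001000000000 << 4 = 0b1010010000000000000 = 335872

335872


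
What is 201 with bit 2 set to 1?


201 | (1 << 2) = 201 | 4 = 205

205


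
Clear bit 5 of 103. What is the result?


103 & ~(1 << 5) = 71

71


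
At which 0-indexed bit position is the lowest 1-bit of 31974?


0b111110011100110. Lowest set bit at position 1

1


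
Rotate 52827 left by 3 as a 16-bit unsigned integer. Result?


Rotate 0b1100111001011011 left by 3 (16-bit) = 0b111001011011110 = 29406

29406


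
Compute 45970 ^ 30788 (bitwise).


0b1011001110010010 ^ 0b111100001000100 = 0b1100101111010110 = 52182

52182


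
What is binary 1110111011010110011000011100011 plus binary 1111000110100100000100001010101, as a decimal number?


1110111011010110011000011100011 + 1111000110100100000100001010101 = 11110000001111010011100100111000 = 4030544184

4030544184


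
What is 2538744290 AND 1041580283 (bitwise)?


0b10010111010100100010100111100010 & 0b111110000101010100000011111011 = 0b10110000100000000000011100010 = 370147554

370147554


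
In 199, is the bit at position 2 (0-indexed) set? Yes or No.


0b11000111, bit 2 = 1. Yes

Yes


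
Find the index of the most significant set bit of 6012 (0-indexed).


0b1011101111100. Highest set bit at position 12

12


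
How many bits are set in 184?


0b10111000 has 4 set bits

4


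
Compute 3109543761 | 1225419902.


0b10111001010101111101111101010001 | 0b1001001000010100110110001111110 = 0b11111001010111111111111101111111 = 4183818111

4183818111


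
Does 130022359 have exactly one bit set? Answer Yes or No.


0b111101111111111101111010111. Multiple bits set => No

No


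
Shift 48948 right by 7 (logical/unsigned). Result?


0b1011111100110100 >> 7 = 0b101111110 = 382

382


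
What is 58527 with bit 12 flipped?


58527 ^ (1 << 12) = 58527 ^ 4096 = 62623

62623


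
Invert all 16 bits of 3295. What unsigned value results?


3295 ^ 65535 = 62240

62240


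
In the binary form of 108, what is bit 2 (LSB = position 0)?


0b1101100, position 2 = 1

1


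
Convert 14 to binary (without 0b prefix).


14 = 1110 in binary

1110


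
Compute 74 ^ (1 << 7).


74 ^ (1 << 7) = 74 ^ 128 = 202

202


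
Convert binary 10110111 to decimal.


10110111 in decimal = 183

183


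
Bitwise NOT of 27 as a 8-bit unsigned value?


~0b11011 = 0b11100100 = 228 (8-bit unsigned)

228


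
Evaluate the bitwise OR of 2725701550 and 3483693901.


0b10100010011101101110011110101110 | 0b11001111101001001111001101001101 = 0b11101111111101101111011111101111 = 4025939951

4025939951


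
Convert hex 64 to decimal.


64 hex = 100 decimal

100


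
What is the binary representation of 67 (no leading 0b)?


67 = 1000011 in binary

1000011


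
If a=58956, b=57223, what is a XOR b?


58956 ^ 57223 = 14795

14795


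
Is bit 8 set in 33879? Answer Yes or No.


0b1000010001010111, bit 8 = 0. No

No


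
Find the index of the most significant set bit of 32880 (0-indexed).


0b1000000001110000. Highest set bit at position 15

15


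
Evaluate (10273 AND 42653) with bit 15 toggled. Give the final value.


Step 1: 10273 & 42653 = 8193
Step 2: 8193 ^ (1 << 15) = 8193 ^ 32768 = 40961

40961


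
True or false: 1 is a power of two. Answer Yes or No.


0b1. Only one bit set => Yes

Yes


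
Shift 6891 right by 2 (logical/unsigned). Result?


0b1101011101011 >> 2 = 0b11010111010 = 1722

1722


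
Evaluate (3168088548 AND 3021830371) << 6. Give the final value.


Step 1: 3168088548 & 3021830371 = 3021287648
Step 2: 3021287648 << 6 = 193362409472

193362409472


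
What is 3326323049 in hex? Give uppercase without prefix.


3326323049 = C643A969 hex

C643A969


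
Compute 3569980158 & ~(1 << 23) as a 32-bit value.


3569980158 & ~(1 << 23) = 3561591550

3561591550


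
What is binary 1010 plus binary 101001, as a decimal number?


1010 + 101001 = 110011 = 51

51


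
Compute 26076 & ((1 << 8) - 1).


26076 & 255 = 220

220


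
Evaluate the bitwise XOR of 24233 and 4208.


0b101111010101001 ^ 0b1000001110000 = 0b100111011011001 = 20185

20185


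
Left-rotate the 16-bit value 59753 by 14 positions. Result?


Rotate 0b1110100101101001 left by 14 (16-bit) = 0b111101001011010 = 31322

31322


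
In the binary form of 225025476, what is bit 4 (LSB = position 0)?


0b1101011010011001110111000100, position 4 = 0

0


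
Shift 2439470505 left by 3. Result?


0b10010001011001110101110110101001 << 3 = 0b10010001011001110101110110101001000 = 19515764040

19515764040


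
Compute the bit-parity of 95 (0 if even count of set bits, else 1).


0b1011111 has 6 ones => parity 0

0


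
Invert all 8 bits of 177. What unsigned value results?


177 ^ 255 = 78

78


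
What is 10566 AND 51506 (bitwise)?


0b10100101000110 & 0b1100100100110010 = 0b100100000010 = 2306

2306
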